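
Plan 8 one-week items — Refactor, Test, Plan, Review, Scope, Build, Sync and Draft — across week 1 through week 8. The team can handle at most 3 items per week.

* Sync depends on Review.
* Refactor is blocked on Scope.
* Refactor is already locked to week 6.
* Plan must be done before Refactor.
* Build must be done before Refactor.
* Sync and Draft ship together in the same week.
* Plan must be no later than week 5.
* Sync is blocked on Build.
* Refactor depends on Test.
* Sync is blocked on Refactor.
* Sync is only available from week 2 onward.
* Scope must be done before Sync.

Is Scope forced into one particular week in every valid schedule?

No

Scope can be week 1 (e.g. Sync in week 7; Review in week 2; Scope in week 1; Build in week 1; Plan in week 1; Test in week 2; Refactor in week 6; Draft in week 7) or week 2 (e.g. Build -> week 1, Review -> week 2, Scope -> week 2, Test -> week 1, Sync -> week 7, Draft -> week 7, Refactor -> week 6, Plan -> week 1).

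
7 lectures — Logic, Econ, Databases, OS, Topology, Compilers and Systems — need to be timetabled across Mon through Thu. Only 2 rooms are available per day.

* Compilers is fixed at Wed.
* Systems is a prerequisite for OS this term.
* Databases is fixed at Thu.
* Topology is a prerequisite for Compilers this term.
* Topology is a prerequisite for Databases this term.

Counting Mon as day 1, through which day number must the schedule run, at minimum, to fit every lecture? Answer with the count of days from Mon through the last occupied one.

The precedence chain requires at least 2 distinct days.
With at most 2 per day and 7 lectures, at least 4 days are needed.
Databases can't be placed before Thu — that is day 4 counting from Mon — so the schedule must run through at least 4 days.
4 works (last occupied day: Thu): for example OS=Tue, Systems=Mon, Databases=Thu, Topology=Mon, Logic=Tue, Econ=Wed, Compilers=Wed.

4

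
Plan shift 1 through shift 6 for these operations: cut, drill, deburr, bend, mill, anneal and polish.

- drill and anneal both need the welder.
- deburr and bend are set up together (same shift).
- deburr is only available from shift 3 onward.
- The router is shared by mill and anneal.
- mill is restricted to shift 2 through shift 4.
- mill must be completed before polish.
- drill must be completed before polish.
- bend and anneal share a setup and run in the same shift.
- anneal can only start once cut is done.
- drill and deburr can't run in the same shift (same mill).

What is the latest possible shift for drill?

shift 5

Downstream work caps drill at shift 5.
drill at shift 5 is achievable: anneal -> shift 3, deburr -> shift 3, mill -> shift 2, bend -> shift 3, drill -> shift 5, cut -> shift 1, polish -> shift 6.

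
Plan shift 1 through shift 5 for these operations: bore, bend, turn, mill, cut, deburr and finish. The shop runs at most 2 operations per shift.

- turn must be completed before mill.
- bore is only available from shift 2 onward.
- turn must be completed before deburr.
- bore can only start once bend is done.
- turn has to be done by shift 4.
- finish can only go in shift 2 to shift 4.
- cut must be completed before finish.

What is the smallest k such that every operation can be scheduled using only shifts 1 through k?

4 shifts

The precedence chain requires at least 2 distinct shifts.
With at most 2 per shift and 7 operations, at least 4 shifts are needed.
4 works (last occupied shift: shift 4): for example turn -> shift 3; deburr -> shift 4; cut -> shift 1; bend -> shift 1; finish -> shift 2; bore -> shift 2; mill -> shift 4.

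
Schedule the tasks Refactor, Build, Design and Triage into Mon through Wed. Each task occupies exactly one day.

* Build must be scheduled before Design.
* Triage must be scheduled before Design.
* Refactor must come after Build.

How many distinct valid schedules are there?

8

Splitting on Refactor: it can be Tue (3), Wed (5). Listing each branch's schedules as (Build, Design, Triage):
Refactor=Tue: (Mon,Tue,Mon) (Mon,Wed,Mon) (Mon,Wed,Tue) — 3.
Refactor=Wed: (Mon,Tue,Mon) (Mon,Wed,Mon) (Mon,Wed,Tue) (Tue,Wed,Mon) (Tue,Wed,Tue) — 5.
Summing: 3 + 5 = 8.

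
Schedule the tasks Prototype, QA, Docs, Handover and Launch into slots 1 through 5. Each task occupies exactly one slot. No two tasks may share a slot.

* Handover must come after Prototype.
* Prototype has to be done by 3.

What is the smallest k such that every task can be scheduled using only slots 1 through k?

5

The precedence chain requires at least 2 distinct slots.
With at most 1 per slot and 5 tasks, at least 5 slots are needed.
5 works (last occupied slot: 5): for example QA -> 3, Launch -> 5, Docs -> 4, Prototype -> 1, Handover -> 2.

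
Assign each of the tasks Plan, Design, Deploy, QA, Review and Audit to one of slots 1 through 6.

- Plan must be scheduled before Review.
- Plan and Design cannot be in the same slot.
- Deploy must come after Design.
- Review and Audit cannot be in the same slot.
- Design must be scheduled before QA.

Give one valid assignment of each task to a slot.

Design in 1; Deploy in 2; QA in 2; Review in 3; Audit in 1; Plan in 2

Checking: Design(1) before QA(2); Plan(2) before Review(3); Design(1) before Deploy(2); Plan(2) != Design(1); Review(3) != Audit(1).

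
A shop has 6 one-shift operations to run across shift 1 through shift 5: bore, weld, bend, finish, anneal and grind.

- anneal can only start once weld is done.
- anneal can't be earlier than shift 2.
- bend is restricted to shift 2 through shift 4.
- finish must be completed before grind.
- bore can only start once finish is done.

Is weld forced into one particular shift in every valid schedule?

No

weld can be shift 1 (e.g. anneal=shift 2; bend=shift 2; bore=shift 2; finish=shift 1; weld=shift 1; grind=shift 2) or shift 2 (e.g. bore in shift 2, anneal in shift 3, finish in shift 1, weld in shift 2, grind in shift 2, bend in shift 2).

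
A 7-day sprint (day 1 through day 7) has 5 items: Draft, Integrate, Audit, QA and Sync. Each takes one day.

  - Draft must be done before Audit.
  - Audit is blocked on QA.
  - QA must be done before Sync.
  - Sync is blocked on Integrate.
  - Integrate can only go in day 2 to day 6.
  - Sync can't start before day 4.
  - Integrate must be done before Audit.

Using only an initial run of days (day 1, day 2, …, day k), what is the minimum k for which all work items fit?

4 days

The precedence chain requires at least 2 distinct days.
Sync can't be placed before day 4, so the schedule must run through at least day 4.
4 works (last occupied day: day 4): for example Audit=day 3, Integrate=day 2, QA=day 1, Sync=day 4, Draft=day 1.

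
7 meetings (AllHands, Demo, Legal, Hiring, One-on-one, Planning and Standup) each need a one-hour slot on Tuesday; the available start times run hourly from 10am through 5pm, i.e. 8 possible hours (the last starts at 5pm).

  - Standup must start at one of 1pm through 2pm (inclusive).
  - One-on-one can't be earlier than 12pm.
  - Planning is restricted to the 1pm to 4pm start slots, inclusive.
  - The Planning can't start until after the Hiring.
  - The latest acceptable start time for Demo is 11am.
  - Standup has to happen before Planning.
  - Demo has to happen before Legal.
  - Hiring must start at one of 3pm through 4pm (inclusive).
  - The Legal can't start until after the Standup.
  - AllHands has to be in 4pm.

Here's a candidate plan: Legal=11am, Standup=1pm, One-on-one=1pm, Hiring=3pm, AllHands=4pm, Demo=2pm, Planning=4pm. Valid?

Invalid. Demo has to happen before Legal.

The Planning can't start until after the Hiring — holds.
Standup has to happen before Planning — holds.
One-on-one can't be earlier than 12pm — holds.
Demo has to happen before Legal — violated.
Hiring must start at one of 3pm through 4pm (inclusive) — holds.
Planning is restricted to the 1pm to 4pm start slots, inclusive — holds.
The latest acceptable start time for Demo is 11am — violated.
The Legal can't start until after the Standup — violated.
AllHands has to be in 4pm — holds.
Standup must start at one of 1pm through 2pm (inclusive) — holds.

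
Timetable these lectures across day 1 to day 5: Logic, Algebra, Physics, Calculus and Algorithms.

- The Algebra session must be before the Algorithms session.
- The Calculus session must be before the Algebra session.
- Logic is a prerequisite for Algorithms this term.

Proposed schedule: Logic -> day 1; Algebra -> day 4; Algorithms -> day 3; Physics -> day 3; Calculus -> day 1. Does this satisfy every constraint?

No — it violates: The Algebra session must be before the Algorithms session

The Calculus session must be before the Algebra session — holds.
The Algebra session must be before the Algorithms session — violated.
Logic is a prerequisite for Algorithms this term — holds.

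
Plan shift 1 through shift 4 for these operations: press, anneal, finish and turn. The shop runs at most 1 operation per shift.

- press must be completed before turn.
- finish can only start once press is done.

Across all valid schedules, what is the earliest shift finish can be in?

shift 2

Precedence pushes finish to at least shift 2.
finish at shift 2 is achievable: finish=shift 2; anneal=shift 4; press=shift 1; turn=shift 3.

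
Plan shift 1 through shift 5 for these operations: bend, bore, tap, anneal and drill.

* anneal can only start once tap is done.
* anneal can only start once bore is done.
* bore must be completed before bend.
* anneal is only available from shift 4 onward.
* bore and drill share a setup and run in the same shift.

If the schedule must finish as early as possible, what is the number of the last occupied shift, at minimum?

The precedence chain requires at least 2 distinct shifts.
anneal can't be placed before shift 4, so the schedule must run through at least shift 4.
4 works (last occupied shift: shift 4): for example bore -> shift 1; anneal -> shift 4; bend -> shift 2; tap -> shift 1; drill -> shift 1.

shift 4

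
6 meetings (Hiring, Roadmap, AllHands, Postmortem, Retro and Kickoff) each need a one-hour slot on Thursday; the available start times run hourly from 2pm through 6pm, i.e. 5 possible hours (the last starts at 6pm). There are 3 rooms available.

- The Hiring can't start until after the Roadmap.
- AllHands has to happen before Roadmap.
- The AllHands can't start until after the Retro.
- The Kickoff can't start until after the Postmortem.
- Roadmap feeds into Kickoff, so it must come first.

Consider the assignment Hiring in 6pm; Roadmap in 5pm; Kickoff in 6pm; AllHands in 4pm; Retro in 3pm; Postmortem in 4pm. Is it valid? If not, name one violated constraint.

AllHands has to happen before Roadmap — holds.
Roadmap feeds into Kickoff, so it must come first — holds.
The Hiring can't start until after the Roadmap — holds.
The AllHands can't start until after the Retro — holds.
There are 3 rooms available — holds.
The Kickoff can't start until after the Postmortem — holds.

Yes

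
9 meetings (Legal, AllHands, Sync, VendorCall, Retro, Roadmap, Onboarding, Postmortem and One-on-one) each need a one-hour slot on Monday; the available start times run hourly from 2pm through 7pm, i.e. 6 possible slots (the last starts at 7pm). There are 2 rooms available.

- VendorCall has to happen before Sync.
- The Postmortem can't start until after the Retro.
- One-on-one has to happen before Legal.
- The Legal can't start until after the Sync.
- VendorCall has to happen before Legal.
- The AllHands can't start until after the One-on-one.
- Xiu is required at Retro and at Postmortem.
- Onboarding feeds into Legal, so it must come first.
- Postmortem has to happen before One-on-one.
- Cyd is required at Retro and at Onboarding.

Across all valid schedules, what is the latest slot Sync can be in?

Precedence pushes Sync to at least 3pm; downstream work caps Sync at 6pm.
Sync at 6pm is achievable: Sync in 6pm; Postmortem in 3pm; AllHands in 5pm; One-on-one in 4pm; VendorCall in 2pm; Retro in 2pm; Roadmap in 4pm; Onboarding in 3pm; Legal in 7pm.

6pm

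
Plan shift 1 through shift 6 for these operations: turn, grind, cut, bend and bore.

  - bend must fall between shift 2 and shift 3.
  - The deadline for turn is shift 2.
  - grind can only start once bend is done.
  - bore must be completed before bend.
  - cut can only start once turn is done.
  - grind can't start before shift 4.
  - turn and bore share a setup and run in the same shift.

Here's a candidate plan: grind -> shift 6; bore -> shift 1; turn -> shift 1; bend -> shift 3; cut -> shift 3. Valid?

The deadline for turn is shift 2 — holds.
bend must fall between shift 2 and shift 3 — holds.
cut can only start once turn is done — holds.
grind can't start before shift 4 — holds.
turn and bore share a setup and run in the same shift — holds.
grind can only start once bend is done — holds.
bore must be completed before bend — holds.

Yes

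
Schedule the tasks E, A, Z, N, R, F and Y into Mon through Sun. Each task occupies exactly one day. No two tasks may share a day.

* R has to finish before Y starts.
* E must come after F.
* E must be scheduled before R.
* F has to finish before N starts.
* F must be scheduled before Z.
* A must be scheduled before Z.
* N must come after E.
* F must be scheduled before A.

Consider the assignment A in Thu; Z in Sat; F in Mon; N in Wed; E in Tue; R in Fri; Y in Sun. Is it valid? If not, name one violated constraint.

Yes

E must be scheduled before R — holds.
R has to finish before Y starts — holds.
F has to finish before N starts — holds.
F must be scheduled before A — holds.
No two tasks may share a day — holds.
N must come after E — holds.
F must be scheduled before Z — holds.
E must come after F — holds.
A must be scheduled before Z — holds.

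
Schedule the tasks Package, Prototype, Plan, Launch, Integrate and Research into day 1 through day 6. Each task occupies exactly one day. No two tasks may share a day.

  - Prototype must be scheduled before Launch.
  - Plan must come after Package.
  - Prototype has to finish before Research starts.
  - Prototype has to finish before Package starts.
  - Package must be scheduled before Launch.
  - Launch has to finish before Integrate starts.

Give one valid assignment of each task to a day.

Research -> day 6; Launch -> day 3; Integrate -> day 5; Plan -> day 4; Prototype -> day 1; Package -> day 2

Checking: Launch(day 3) before Integrate(day 5); Prototype(day 1) before Research(day 6); Prototype(day 1) before Package(day 2); Package(day 2) before Plan(day 4); Prototype(day 1) before Launch(day 3); Package(day 2) before Launch(day 3); max 1 per day (cap 1).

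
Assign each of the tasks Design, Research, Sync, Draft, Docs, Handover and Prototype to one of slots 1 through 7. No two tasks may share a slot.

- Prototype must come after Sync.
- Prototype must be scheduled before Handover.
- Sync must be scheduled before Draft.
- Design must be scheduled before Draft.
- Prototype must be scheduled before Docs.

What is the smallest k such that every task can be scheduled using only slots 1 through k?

7

The precedence chain requires at least 3 distinct slots.
With at most 1 per slot and 7 tasks, at least 7 slots are needed.
7 works (last occupied slot: 7): for example Handover=6; Draft=4; Research=7; Design=3; Prototype=2; Sync=1; Docs=5.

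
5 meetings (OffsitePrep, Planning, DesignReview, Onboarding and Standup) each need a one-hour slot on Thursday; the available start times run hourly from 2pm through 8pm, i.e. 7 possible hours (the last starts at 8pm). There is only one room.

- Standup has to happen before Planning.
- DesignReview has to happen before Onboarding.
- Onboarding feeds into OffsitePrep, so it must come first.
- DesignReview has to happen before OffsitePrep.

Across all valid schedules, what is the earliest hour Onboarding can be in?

3pm

Precedence pushes Onboarding to at least 3pm; downstream work caps Onboarding at 7pm.
Onboarding at 3pm is achievable: Onboarding in 3pm; Standup in 5pm; Planning in 6pm; OffsitePrep in 4pm; DesignReview in 2pm.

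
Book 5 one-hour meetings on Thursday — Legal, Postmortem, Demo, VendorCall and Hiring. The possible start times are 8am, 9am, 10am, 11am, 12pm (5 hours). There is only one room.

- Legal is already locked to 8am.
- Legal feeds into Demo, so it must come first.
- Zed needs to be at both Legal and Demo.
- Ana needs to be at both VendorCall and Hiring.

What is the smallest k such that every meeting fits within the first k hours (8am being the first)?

The precedence chain requires at least 2 distinct hours.
With at most 1 per hour and 5 meetings, at least 5 hours are needed.
5 works (last occupied hour: 12pm): for example Demo in 9am, Legal in 8am, Hiring in 12pm, Postmortem in 10am, VendorCall in 11am.

5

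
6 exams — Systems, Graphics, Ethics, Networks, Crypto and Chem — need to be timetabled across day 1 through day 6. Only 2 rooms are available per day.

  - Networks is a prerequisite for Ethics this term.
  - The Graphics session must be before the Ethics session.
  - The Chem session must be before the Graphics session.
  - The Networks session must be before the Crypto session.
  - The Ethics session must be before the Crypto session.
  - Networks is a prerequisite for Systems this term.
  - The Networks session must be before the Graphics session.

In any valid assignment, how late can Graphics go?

Precedence pushes Graphics to at least day 2; downstream work caps Graphics at day 4.
Graphics at day 4 is achievable: Systems=day 2, Crypto=day 6, Graphics=day 4, Chem=day 1, Networks=day 1, Ethics=day 5.

day 4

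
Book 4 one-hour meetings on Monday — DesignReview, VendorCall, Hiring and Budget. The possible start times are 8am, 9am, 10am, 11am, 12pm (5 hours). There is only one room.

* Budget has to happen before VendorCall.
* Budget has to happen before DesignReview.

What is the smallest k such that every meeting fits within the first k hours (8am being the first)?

The precedence chain requires at least 2 distinct hours.
With at most 1 per hour and 4 meetings, at least 4 hours are needed.
4 works (last occupied hour: 11am): for example Hiring=11am; DesignReview=9am; Budget=8am; VendorCall=10am.

4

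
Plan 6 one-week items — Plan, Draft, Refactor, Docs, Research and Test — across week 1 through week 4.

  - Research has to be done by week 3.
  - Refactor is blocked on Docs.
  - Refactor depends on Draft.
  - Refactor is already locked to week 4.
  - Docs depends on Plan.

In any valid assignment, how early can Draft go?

Downstream work caps Draft at week 3.
Draft at week 1 is achievable: Research=week 1, Refactor=week 4, Draft=week 1, Docs=week 2, Plan=week 1, Test=week 1.

week 1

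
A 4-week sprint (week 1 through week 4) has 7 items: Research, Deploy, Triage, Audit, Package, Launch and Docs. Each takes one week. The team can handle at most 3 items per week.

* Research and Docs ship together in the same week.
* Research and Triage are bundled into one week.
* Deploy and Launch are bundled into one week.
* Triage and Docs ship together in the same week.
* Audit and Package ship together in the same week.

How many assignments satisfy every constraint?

Splitting on Research: it can be week 1 (6), week 2 (6), week 3 (6), week 4 (6). Listing each branch's schedules as (Deploy, Triage, Audit, Package, Launch, Docs) by week number:
Research=week 1: (2,1,3,3,2,1) (2,1,4,4,2,1) (3,1,2,2,3,1) (3,1,4,4,3,1) (4,1,2,2,4,1) (4,1,3,3,4,1) — 6.
Research=week 2: (1,2,3,3,1,2) (1,2,4,4,1,2) (3,2,1,1,3,2) (3,2,4,4,3,2) (4,2,1,1,4,2) (4,2,3,3,4,2) — 6.
Research=week 3: (1,3,2,2,1,3) (1,3,4,4,1,3) (2,3,1,1,2,3) (2,3,4,4,2,3) (4,3,1,1,4,3) (4,3,2,2,4,3) — 6.
Research=week 4: (1,4,2,2,1,4) (1,4,3,3,1,4) (2,4,1,1,2,4) (2,4,3,3,2,4) (3,4,1,1,3,4) (3,4,2,2,3,4) — 6.
Summing: 6 + 6 + 6 + 6 = 24.

24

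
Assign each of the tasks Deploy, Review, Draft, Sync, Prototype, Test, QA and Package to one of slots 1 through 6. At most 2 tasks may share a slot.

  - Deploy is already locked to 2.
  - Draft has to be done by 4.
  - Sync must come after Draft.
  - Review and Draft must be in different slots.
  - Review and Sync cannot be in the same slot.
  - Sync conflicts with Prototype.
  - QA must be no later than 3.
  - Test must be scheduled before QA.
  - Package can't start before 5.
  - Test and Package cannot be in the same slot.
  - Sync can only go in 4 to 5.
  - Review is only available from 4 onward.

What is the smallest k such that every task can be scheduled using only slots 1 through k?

The precedence chain requires at least 2 distinct slots.
With at most 2 per slot and 8 tasks, at least 4 slots are needed.
Package can't be placed before 5, so the schedule must run through at least slot 5.
5 works (last occupied slot: 5): for example Package -> 5; Deploy -> 2; Prototype -> 3; Sync -> 4; Draft -> 1; Review -> 5; Test -> 1; QA -> 2.

5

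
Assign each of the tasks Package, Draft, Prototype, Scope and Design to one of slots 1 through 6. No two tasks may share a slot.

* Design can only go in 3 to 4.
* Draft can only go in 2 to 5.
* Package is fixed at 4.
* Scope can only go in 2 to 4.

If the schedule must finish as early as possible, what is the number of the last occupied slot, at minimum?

With at most 1 per slot and 5 tasks, at least 5 slots are needed.
Package can't be placed before 4, so the schedule must run through at least slot 4.
5 works (last occupied slot: 5): for example Prototype -> 1; Draft -> 5; Design -> 3; Package -> 4; Scope -> 2.

slot 5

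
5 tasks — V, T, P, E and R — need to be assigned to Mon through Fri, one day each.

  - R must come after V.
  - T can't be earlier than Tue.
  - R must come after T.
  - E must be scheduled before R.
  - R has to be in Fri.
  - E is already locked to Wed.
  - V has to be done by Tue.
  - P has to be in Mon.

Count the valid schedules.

6

Splitting on V: it can be Mon (3), Tue (3). Listing each branch's schedules as (T, P, E, R):
V=Mon: (Tue,Mon,Wed,Fri) (Wed,Mon,Wed,Fri) (Thu,Mon,Wed,Fri) — 3.
V=Tue: (Tue,Mon,Wed,Fri) (Wed,Mon,Wed,Fri) (Thu,Mon,Wed,Fri) — 3.
Summing: 3 + 3 = 6.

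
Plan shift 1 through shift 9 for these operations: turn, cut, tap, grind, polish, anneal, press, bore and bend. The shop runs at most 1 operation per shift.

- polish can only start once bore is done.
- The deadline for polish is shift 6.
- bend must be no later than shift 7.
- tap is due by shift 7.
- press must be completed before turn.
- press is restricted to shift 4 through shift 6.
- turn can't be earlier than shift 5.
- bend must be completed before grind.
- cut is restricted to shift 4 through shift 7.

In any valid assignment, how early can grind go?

shift 2

Precedence pushes grind to at least shift 2.
grind at shift 2 is achievable: anneal -> shift 9, cut -> shift 5, grind -> shift 2, bend -> shift 1, tap -> shift 7, bore -> shift 3, polish -> shift 6, turn -> shift 8, press -> shift 4.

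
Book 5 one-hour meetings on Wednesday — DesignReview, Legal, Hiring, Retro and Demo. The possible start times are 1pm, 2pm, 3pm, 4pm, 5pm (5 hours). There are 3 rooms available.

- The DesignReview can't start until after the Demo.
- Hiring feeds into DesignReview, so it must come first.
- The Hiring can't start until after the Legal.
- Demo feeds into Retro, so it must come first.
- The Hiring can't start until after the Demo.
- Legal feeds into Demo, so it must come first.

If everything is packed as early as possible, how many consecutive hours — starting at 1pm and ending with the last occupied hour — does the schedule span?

4

The precedence chain requires at least 4 distinct hours.
With at most 3 per hour and 5 meetings, at least 2 hours are needed.
4 works (last occupied hour: 4pm): for example Hiring in 3pm, Demo in 2pm, DesignReview in 4pm, Legal in 1pm, Retro in 3pm.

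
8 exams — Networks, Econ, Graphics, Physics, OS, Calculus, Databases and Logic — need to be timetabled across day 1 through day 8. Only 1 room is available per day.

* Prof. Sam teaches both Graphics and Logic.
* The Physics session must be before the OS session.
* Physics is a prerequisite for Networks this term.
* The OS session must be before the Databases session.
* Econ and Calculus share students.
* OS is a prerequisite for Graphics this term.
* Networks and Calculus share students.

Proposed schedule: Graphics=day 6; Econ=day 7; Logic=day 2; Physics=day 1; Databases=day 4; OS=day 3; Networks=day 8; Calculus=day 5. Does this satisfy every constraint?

The OS session must be before the Databases session — holds.
Econ and Calculus share students — holds.
OS is a prerequisite for Graphics this term — holds.
Networks and Calculus share students — holds.
Prof. Sam teaches both Graphics and Logic — holds.
The Physics session must be before the OS session — holds.
Only 1 room is available per day — holds.
Physics is a prerequisite for Networks this term — holds.

Yes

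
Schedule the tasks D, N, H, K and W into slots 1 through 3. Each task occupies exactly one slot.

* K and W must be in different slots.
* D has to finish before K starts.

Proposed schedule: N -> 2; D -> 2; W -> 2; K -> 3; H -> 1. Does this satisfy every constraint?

Yes

K and W must be in different slots — holds.
D has to finish before K starts — holds.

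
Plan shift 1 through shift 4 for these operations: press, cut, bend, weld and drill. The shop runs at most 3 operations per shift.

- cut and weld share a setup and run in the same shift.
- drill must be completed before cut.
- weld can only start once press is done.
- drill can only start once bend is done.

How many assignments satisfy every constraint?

11

Splitting on press: it can be shift 1 (4), shift 2 (4), shift 3 (3). Listing each branch's schedules as (cut, bend, weld, drill) by shift number:
press=shift 1: (3,1,3,2) (4,1,4,2) (4,1,4,3) (4,2,4,3) — 4.
press=shift 2: (3,1,3,2) (4,1,4,2) (4,1,4,3) (4,2,4,3) — 4.
press=shift 3: (4,1,4,2) (4,1,4,3) (4,2,4,3) — 3.
Summing: 4 + 4 + 3 = 11.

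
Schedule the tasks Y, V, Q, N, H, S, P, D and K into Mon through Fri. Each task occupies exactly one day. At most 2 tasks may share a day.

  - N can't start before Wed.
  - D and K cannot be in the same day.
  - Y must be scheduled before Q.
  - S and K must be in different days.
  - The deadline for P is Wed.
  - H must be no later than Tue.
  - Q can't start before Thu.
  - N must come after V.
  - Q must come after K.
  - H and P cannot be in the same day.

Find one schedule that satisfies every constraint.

Q in Thu; N in Wed; D in Fri; K in Wed; V in Tue; Y in Mon; H in Mon; P in Tue; S in Thu

Checking: K(Wed) before Q(Thu); Y(Mon) before Q(Thu); V(Tue) before N(Wed); S(Thu) != K(Wed); H(Mon) != P(Tue); D(Fri) != K(Wed); N=Wed in [Wed,Fri]; P=Tue in [Mon,Wed]; H=Mon in [Mon,Tue]; Q=Thu in [Thu,Fri]; max 2 per day (cap 2).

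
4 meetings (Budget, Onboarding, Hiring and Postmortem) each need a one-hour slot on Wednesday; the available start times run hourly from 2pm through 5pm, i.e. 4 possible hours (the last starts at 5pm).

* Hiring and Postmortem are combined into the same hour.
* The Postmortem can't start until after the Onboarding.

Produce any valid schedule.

Hiring -> 3pm, Onboarding -> 2pm, Postmortem -> 3pm, Budget -> 2pm

Checking: Onboarding(2pm) before Postmortem(3pm); Hiring = Postmortem = 3pm.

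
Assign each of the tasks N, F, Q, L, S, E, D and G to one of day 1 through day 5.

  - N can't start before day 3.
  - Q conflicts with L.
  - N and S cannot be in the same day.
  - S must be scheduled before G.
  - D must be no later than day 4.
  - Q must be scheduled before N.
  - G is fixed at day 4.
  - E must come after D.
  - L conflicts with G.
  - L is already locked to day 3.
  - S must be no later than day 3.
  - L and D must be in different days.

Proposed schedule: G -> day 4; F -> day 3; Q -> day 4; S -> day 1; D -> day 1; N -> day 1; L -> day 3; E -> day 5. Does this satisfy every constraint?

Invalid. Q must be scheduled before N.

D must be no later than day 4 — holds.
L and D must be in different days — holds.
N can't start before day 3 — violated.
G is fixed at day 4 — holds.
L conflicts with G — holds.
Q conflicts with L — holds.
L is already locked to day 3 — holds.
Q must be scheduled before N — violated.
E must come after D — holds.
S must be no later than day 3 — holds.
S must be scheduled before G — holds.
N and S cannot be in the same day — violated.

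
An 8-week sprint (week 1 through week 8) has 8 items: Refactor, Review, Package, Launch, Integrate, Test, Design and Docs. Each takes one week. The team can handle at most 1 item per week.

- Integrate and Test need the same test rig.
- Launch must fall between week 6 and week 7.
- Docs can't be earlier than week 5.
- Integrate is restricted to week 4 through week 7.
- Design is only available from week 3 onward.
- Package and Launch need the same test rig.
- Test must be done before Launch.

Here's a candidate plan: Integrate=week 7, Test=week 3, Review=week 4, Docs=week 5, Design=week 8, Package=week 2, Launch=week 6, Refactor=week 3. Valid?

Docs can't be earlier than week 5 — holds.
Launch must fall between week 6 and week 7 — holds.
The team can handle at most 1 item per week — violated.
Package and Launch need the same test rig — holds.
Design is only available from week 3 onward — holds.
Integrate and Test need the same test rig — holds.
Test must be done before Launch — holds.
Integrate is restricted to week 4 through week 7 — holds.

No — it violates: The team can handle at most 1 item per week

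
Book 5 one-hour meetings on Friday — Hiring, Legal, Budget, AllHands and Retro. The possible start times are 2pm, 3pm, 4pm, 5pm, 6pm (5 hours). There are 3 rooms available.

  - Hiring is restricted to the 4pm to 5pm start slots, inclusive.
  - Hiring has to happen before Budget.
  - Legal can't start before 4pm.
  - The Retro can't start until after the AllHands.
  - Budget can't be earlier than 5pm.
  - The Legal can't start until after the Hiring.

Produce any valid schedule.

Hiring -> 4pm; Legal -> 5pm; Retro -> 3pm; AllHands -> 2pm; Budget -> 5pm

Checking: Hiring(4pm) before Legal(5pm); AllHands(2pm) before Retro(3pm); Hiring(4pm) before Budget(5pm); Hiring=4pm in [4pm,5pm]; Legal=5pm in [4pm,6pm]; Budget=5pm in [5pm,6pm]; max 2 per hour (cap 3).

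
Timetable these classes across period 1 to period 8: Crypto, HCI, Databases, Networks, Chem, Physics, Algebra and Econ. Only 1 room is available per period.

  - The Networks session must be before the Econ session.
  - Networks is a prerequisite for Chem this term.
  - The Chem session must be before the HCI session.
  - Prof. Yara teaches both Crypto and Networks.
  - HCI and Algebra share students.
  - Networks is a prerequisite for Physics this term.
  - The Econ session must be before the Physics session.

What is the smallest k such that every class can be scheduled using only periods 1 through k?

The precedence chain requires at least 3 distinct periods.
With at most 1 per period and 8 classes, at least 8 periods are needed.
8 works (last occupied period: period 8): for example Databases=period 7; Networks=period 1; Crypto=period 6; Chem=period 2; HCI=period 5; Algebra=period 8; Econ=period 3; Physics=period 4.

8 periods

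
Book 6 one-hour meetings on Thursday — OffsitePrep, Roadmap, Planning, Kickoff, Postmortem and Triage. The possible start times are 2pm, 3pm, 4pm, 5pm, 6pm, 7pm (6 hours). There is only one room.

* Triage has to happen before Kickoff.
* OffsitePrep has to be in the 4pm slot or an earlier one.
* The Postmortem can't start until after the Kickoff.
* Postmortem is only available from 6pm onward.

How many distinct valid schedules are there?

54

Splitting on OffsitePrep: it can be 2pm (18), 3pm (18), 4pm (18). Listing each branch's schedules as (Roadmap, Planning, Kickoff, Postmortem, Triage):
OffsitePrep=2pm: (3pm,4pm,6pm,7pm,5pm) (3pm,5pm,6pm,7pm,4pm) (3pm,6pm,5pm,7pm,4pm) (3pm,7pm,5pm,6pm,4pm) (4pm,3pm,6pm,7pm,5pm) (4pm,5pm,6pm,7pm,3pm) (4pm,6pm,5pm,7pm,3pm) (4pm,7pm,5pm,6pm,3pm) (5pm,3pm,6pm,7pm,4pm) (5pm,4pm,6pm,7pm,3pm) (5pm,6pm,4pm,7pm,3pm) (5pm,7pm,4pm,6pm,3pm) (6pm,3pm,5pm,7pm,4pm) (6pm,4pm,5pm,7pm,3pm) (6pm,5pm,4pm,7pm,3pm) (7pm,3pm,5pm,6pm,4pm) (7pm,4pm,5pm,6pm,3pm) (7pm,5pm,4pm,6pm,3pm) — 18.
OffsitePrep=3pm: (2pm,4pm,6pm,7pm,5pm) (2pm,5pm,6pm,7pm,4pm) (2pm,6pm,5pm,7pm,4pm) (2pm,7pm,5pm,6pm,4pm) (4pm,2pm,6pm,7pm,5pm) (4pm,5pm,6pm,7pm,2pm) (4pm,6pm,5pm,7pm,2pm) (4pm,7pm,5pm,6pm,2pm) (5pm,2pm,6pm,7pm,4pm) (5pm,4pm,6pm,7pm,2pm) (5pm,6pm,4pm,7pm,2pm) (5pm,7pm,4pm,6pm,2pm) (6pm,2pm,5pm,7pm,4pm) (6pm,4pm,5pm,7pm,2pm) (6pm,5pm,4pm,7pm,2pm) (7pm,2pm,5pm,6pm,4pm) (7pm,4pm,5pm,6pm,2pm) (7pm,5pm,4pm,6pm,2pm) — 18.
OffsitePrep=4pm: (2pm,3pm,6pm,7pm,5pm) (2pm,5pm,6pm,7pm,3pm) (2pm,6pm,5pm,7pm,3pm) (2pm,7pm,5pm,6pm,3pm) (3pm,2pm,6pm,7pm,5pm) (3pm,5pm,6pm,7pm,2pm) (3pm,6pm,5pm,7pm,2pm) (3pm,7pm,5pm,6pm,2pm) (5pm,2pm,6pm,7pm,3pm) (5pm,3pm,6pm,7pm,2pm) (5pm,6pm,3pm,7pm,2pm) (5pm,7pm,3pm,6pm,2pm) (6pm,2pm,5pm,7pm,3pm) (6pm,3pm,5pm,7pm,2pm) (6pm,5pm,3pm,7pm,2pm) (7pm,2pm,5pm,6pm,3pm) (7pm,3pm,5pm,6pm,2pm) (7pm,5pm,3pm,6pm,2pm) — 18.
Summing: 18 + 18 + 18 = 54.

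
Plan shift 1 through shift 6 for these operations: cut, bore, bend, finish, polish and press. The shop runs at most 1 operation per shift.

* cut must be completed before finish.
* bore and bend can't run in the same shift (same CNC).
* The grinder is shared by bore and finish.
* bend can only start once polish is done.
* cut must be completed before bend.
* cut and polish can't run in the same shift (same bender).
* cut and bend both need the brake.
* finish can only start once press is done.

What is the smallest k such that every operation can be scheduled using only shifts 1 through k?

The precedence chain requires at least 2 distinct shifts.
With at most 1 per shift and 6 operations, at least 6 shifts are needed.
6 works (last occupied shift: shift 6): for example polish in shift 2; cut in shift 1; finish in shift 5; bend in shift 3; press in shift 4; bore in shift 6.

6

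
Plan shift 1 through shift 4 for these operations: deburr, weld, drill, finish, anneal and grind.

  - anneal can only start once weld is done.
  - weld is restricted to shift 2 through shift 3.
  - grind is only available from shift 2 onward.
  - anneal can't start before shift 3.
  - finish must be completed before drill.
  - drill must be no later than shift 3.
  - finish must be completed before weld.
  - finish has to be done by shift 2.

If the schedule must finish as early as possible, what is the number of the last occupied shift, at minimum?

The precedence chain requires at least 3 distinct shifts.
3 works (last occupied shift: shift 3): for example drill in shift 2, weld in shift 2, grind in shift 2, finish in shift 1, anneal in shift 3, deburr in shift 1.

3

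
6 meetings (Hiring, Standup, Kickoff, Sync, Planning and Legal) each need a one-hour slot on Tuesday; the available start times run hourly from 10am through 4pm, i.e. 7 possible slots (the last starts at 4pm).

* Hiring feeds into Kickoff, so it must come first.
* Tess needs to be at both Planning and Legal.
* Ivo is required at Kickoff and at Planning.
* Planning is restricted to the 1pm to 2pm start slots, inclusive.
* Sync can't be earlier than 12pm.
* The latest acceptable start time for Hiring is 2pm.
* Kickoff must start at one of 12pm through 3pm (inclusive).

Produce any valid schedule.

Sync in 12pm; Hiring in 10am; Standup in 10am; Legal in 10am; Planning in 1pm; Kickoff in 12pm

Checking: Hiring(10am) before Kickoff(12pm); Kickoff(12pm) != Planning(1pm); Planning(1pm) != Legal(10am); Hiring=10am in [10am,2pm]; Kickoff=12pm in [12pm,3pm]; Planning=1pm in [1pm,2pm]; Sync=12pm in [12pm,4pm].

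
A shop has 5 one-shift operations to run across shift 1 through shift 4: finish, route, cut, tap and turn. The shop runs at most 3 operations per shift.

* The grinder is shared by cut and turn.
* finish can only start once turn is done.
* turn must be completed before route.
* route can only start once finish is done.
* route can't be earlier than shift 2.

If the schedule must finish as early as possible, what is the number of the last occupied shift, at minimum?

The precedence chain requires at least 3 distinct shifts.
With at most 3 per shift and 5 operations, at least 2 shifts are needed.
3 works (last occupied shift: shift 3): for example finish=shift 2, cut=shift 2, tap=shift 1, turn=shift 1, route=shift 3.

shift 3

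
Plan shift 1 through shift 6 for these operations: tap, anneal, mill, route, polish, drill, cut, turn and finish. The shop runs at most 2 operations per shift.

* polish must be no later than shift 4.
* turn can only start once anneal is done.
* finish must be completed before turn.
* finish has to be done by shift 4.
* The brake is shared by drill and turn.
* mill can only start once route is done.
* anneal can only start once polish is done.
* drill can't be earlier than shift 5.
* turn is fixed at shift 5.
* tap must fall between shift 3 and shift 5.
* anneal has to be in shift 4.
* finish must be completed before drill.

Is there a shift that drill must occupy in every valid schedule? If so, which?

drill's window is shift 5–shift 6.
turn is fixed at shift 5, and drill can't share a shift with turn.
So drill must be shift 6.

shift 6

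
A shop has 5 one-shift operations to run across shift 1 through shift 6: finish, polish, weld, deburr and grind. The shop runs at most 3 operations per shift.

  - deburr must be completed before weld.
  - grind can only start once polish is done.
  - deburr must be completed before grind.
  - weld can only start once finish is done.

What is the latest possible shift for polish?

Downstream work caps polish at shift 5.
polish at shift 5 is achievable: polish=shift 5; grind=shift 6; weld=shift 2; finish=shift 1; deburr=shift 1.

shift 5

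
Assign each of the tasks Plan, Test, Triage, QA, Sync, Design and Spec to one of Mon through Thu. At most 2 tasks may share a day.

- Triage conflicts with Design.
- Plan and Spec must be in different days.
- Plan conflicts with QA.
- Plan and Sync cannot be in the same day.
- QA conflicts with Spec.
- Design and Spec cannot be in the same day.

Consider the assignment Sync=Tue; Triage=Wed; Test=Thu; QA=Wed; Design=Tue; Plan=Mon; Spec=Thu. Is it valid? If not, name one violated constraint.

Triage conflicts with Design — holds.
Design and Spec cannot be in the same day — holds.
Plan and Spec must be in different days — holds.
At most 2 tasks may share a day — holds.
Plan and Sync cannot be in the same day — holds.
QA conflicts with Spec — holds.
Plan conflicts with QA — holds.

Yes, all constraints hold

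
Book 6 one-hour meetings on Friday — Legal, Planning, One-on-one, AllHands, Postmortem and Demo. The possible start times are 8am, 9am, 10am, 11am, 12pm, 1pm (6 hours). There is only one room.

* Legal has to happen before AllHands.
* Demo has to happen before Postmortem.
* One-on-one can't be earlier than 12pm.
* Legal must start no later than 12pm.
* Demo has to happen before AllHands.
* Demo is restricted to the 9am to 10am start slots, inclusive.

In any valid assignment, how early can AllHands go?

Precedence pushes AllHands to at least 10am.
AllHands at 10am is achievable: One-on-one in 12pm, Legal in 8am, AllHands in 10am, Planning in 1pm, Postmortem in 11am, Demo in 9am.

10am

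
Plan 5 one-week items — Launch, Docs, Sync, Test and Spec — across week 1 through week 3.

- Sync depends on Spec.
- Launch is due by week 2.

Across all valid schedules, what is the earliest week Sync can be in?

week 2

Precedence pushes Sync to at least week 2.
Sync at week 2 is achievable: Sync -> week 2; Spec -> week 1; Test -> week 1; Docs -> week 1; Launch -> week 1.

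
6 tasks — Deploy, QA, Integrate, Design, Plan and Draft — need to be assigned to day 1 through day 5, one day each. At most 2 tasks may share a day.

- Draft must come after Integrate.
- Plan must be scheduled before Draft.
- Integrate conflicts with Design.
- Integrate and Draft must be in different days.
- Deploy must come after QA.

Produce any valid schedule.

Integrate in day 1; Design in day 3; Plan in day 1; Deploy in day 3; QA in day 2; Draft in day 2

Checking: QA(day 2) before Deploy(day 3); Integrate(day 1) before Draft(day 2); Plan(day 1) before Draft(day 2); Integrate(day 1) != Draft(day 2); Integrate(day 1) != Design(day 3); max 2 per day (cap 2).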